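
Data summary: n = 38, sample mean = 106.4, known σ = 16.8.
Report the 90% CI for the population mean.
(101.92, 110.88)

z-interval (σ known):
z* = 1.645 for 90% confidence

Margin of error = z* · σ/√n = 1.645 · 16.8/√38 = 4.48

CI: (106.4 - 4.48, 106.4 + 4.48) = (101.92, 110.88)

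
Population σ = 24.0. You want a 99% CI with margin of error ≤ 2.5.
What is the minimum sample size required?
n ≥ 612

For margin E ≤ 2.5:
n ≥ (z* · σ / E)²
n ≥ (2.576 · 24.0 / 2.5)²
n ≥ 611.55

Minimum n = 612 (rounding up)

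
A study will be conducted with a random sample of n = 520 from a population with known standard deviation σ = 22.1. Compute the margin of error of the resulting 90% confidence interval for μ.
Margin of error = 1.59

Margin of error = z* · σ/√n
= 1.645 · 22.1/√520
= 1.645 · 22.1/22.8035
= 1.59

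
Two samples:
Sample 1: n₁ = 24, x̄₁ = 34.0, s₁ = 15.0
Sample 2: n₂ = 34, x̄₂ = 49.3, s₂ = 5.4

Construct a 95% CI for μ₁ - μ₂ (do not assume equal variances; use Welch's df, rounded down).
(-21.86, -8.74)

Difference: x̄₁ - x̄₂ = -15.30
SE = √(s₁²/n₁ + s₂²/n₂) = √(15.0²/24 + 5.4²/34) = 3.1989
df = 27.24 → 27 (Welch–Satterthwaite, rounded down)
t* = 2.052

CI: -15.30 ± 2.052 · 3.1989 = -15.30 ± 6.56 = (-21.86, -8.74)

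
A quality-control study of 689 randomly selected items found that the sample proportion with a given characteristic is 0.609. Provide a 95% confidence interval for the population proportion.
(0.573, 0.645)

Proportion CI:
SE = √(p̂(1-p̂)/n) = √(0.609 · 0.391 / 689) = 0.01859

z* = 1.960
Margin = z* · SE = 1.960 · 0.01859 = 0.0364

CI: 0.609 ± 0.0364 = (0.573, 0.645)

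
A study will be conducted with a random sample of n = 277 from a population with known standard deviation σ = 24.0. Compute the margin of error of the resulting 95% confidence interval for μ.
Margin of error = 2.83

Margin of error = z* · σ/√n
= 1.960 · 24.0/√277
= 1.960 · 24.0/16.6433
= 2.83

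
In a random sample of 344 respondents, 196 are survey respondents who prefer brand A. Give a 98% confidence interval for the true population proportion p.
(0.508, 0.632)

Proportion CI:
p̂ = 196/344 = 0.56977
SE = √(p̂(1-p̂)/n) = √(0.56977 · 0.43023 / 344) = 0.02669

z* = 2.326
Margin = z* · SE = 2.326 · 0.02669 = 0.0621

CI: 0.56977 ± 0.0621 = (0.508, 0.632)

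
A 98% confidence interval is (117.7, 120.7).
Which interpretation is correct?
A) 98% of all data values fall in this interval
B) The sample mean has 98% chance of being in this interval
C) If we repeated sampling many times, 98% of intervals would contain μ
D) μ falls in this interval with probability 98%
C

A) Wrong — a CI is about the parameter μ, not individual data values.
B) Wrong — x̄ is observed and sits in the interval by construction.
C) Correct — this is the frequentist long-run coverage interpretation.
D) Wrong — μ is fixed; the randomness lives in the interval, not in μ.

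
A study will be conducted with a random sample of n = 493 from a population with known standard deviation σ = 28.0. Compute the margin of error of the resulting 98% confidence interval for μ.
Margin of error = 2.93

Margin of error = z* · σ/√n
= 2.326 · 28.0/√493
= 2.326 · 28.0/22.2036
= 2.93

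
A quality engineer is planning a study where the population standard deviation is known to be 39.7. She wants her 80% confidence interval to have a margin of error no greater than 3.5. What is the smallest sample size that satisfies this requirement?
n ≥ 212

For margin E ≤ 3.5:
n ≥ (z* · σ / E)²
n ≥ (1.282 · 39.7 / 3.5)²
n ≥ 211.46

Minimum n = 212 (rounding up)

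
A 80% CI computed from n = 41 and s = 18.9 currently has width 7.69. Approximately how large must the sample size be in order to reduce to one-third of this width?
n ≈ 369

CI width ∝ 1/√n
To reduce width by factor 3, need √n to grow by 3 → need 3² = 9 times as many samples.

Current: n = 41, width = 7.69
New: n = 369, width ≈ 2.53

Width reduced by factor of 7.69/2.53 = 3.04.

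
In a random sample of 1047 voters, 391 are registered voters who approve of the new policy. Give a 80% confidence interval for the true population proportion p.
(0.354, 0.393)

Proportion CI:
p̂ = 391/1047 = 0.37345
SE = √(p̂(1-p̂)/n) = √(0.37345 · 0.62655 / 1047) = 0.01495

z* = 1.282
Margin = z* · SE = 1.282 · 0.01495 = 0.0192

CI: 0.37345 ± 0.0192 = (0.354, 0.393)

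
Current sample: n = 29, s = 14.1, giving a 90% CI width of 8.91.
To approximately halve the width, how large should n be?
n ≈ 116

CI width ∝ 1/√n
To reduce width by factor 2, need √n to grow by 2 → need 2² = 4 times as many samples.

Current: n = 29, width = 8.91
New: n = 116, width ≈ 4.34

Width reduced by factor of 8.91/4.34 = 2.05.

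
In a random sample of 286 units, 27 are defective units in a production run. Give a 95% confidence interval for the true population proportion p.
(0.061, 0.128)

Proportion CI:
p̂ = 27/286 = 0.09441
SE = √(p̂(1-p̂)/n) = √(0.09441 · 0.90559 / 286) = 0.01729

z* = 1.960
Margin = z* · SE = 1.960 · 0.01729 = 0.0339

CI: 0.09441 ± 0.0339 = (0.061, 0.128)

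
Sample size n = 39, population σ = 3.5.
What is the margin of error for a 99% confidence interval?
Margin of error = 1.44

Margin of error = z* · σ/√n
= 2.576 · 3.5/√39
= 2.576 · 3.5/6.2450
= 1.44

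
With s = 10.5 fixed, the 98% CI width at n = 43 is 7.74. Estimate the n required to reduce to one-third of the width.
n ≈ 387

CI width ∝ 1/√n
To reduce width by factor 3, need √n to grow by 3 → need 3² = 9 times as many samples.

Current: n = 43, width = 7.74
New: n = 387, width ≈ 2.49

Width reduced by factor of 7.74/2.49 = 3.11.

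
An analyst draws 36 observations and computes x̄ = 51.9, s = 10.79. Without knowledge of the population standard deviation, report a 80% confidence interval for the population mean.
(49.55, 54.25)

t-interval (σ unknown):
df = n - 1 = 35
t* = 1.306 for 80% confidence

Margin of error = t* · s/√n = 1.306 · 10.79/√36 = 2.35

CI: (49.55, 54.25)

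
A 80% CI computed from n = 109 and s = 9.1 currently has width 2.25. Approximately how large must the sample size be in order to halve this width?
n ≈ 436

CI width ∝ 1/√n
To reduce width by factor 2, need √n to grow by 2 → need 2² = 4 times as many samples.

Current: n = 109, width = 2.25
New: n = 436, width ≈ 1.12

Width reduced by factor of 2.25/1.12 = 2.01.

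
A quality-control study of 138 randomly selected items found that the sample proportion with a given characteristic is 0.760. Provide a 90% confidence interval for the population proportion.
(0.700, 0.820)

Proportion CI:
SE = √(p̂(1-p̂)/n) = √(0.760 · 0.240 / 138) = 0.03636

z* = 1.645
Margin = z* · SE = 1.645 · 0.03636 = 0.0598

CI: 0.760 ± 0.0598 = (0.700, 0.820)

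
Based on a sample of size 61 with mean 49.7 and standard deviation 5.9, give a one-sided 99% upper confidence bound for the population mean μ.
μ ≤ 51.51

Upper bound (one-sided):
t* = 2.390 (one-sided for 99%)
Upper bound = x̄ + t* · s/√n = 49.7 + 2.390 · 5.9/√61 = 51.51

We are 99% confident that μ ≤ 51.51.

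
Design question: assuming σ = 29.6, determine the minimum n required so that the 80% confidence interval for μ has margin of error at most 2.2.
n ≥ 298

For margin E ≤ 2.2:
n ≥ (z* · σ / E)²
n ≥ (1.282 · 29.6 / 2.2)²
n ≥ 297.52

Minimum n = 298 (rounding up)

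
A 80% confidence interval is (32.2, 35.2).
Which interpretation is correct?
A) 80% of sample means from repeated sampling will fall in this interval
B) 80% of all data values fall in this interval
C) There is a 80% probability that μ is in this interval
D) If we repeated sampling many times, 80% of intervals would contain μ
D

A) Wrong — coverage applies to intervals containing μ, not to future x̄ values.
B) Wrong — a CI is about the parameter μ, not individual data values.
C) Wrong — μ is fixed; the randomness lives in the interval, not in μ.
D) Correct — this is the frequentist long-run coverage interpretation.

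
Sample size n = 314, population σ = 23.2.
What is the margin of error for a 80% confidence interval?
Margin of error = 1.68

Margin of error = z* · σ/√n
= 1.282 · 23.2/√314
= 1.282 · 23.2/17.7200
= 1.68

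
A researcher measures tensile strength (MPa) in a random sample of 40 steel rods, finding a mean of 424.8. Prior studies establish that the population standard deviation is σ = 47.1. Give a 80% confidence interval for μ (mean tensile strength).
(415.25, 434.35)

z-interval (σ known):
z* = 1.282 for 80% confidence

Margin of error = z* · σ/√n = 1.282 · 47.1/√40 = 9.55

CI: (424.8 - 9.55, 424.8 + 9.55) = (415.25, 434.35)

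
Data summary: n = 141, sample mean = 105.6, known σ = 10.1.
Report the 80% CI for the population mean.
(104.51, 106.69)

z-interval (σ known):
z* = 1.282 for 80% confidence

Margin of error = z* · σ/√n = 1.282 · 10.1/√141 = 1.09

CI: (105.6 - 1.09, 105.6 + 1.09) = (104.51, 106.69)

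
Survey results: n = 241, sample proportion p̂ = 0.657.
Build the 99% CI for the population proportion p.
(0.578, 0.736)

Proportion CI:
SE = √(p̂(1-p̂)/n) = √(0.657 · 0.343 / 241) = 0.03058

z* = 2.576
Margin = z* · SE = 2.576 · 0.03058 = 0.0788

CI: 0.657 ± 0.0788 = (0.578, 0.736)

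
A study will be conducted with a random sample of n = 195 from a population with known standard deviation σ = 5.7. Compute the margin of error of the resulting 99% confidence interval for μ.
Margin of error = 1.05

Margin of error = z* · σ/√n
= 2.576 · 5.7/√195
= 2.576 · 5.7/13.9642
= 1.05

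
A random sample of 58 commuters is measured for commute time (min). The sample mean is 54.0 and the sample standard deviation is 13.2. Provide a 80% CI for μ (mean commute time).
(51.75, 56.25)

t-interval (σ unknown):
df = n - 1 = 57
t* = 1.297 for 80% confidence

Margin of error = t* · s/√n = 1.297 · 13.2/√58 = 2.25

CI: (51.75, 56.25)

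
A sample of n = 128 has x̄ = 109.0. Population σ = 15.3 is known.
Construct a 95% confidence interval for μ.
(106.35, 111.65)

z-interval (σ known):
z* = 1.960 for 95% confidence

Margin of error = z* · σ/√n = 1.960 · 15.3/√128 = 2.65

CI: (109.0 - 2.65, 109.0 + 2.65) = (106.35, 111.65)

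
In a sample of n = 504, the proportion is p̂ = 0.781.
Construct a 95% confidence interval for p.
(0.745, 0.817)

Proportion CI:
SE = √(p̂(1-p̂)/n) = √(0.781 · 0.219 / 504) = 0.01842

z* = 1.960
Margin = z* · SE = 1.960 · 0.01842 = 0.0361

CI: 0.781 ± 0.0361 = (0.745, 0.817)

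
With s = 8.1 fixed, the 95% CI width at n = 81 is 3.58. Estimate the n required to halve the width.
n ≈ 324

CI width ∝ 1/√n
To reduce width by factor 2, need √n to grow by 2 → need 2² = 4 times as many samples.

Current: n = 81, width = 3.58
New: n = 324, width ≈ 1.77

Width reduced by factor of 3.58/1.77 = 2.02.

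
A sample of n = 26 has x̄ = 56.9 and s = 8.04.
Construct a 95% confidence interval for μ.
(53.65, 60.15)

t-interval (σ unknown):
df = n - 1 = 25
t* = 2.060 for 95% confidence

Margin of error = t* · s/√n = 2.060 · 8.04/√26 = 3.25

CI: (53.65, 60.15)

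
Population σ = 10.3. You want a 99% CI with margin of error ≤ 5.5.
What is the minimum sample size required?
n ≥ 24

For margin E ≤ 5.5:
n ≥ (z* · σ / E)²
n ≥ (2.576 · 10.3 / 5.5)²
n ≥ 23.27

Minimum n = 24 (rounding up)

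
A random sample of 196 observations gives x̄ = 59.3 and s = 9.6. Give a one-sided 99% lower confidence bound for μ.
μ ≥ 57.69

Lower bound (one-sided):
t* = 2.346 (one-sided for 99%)
Lower bound = x̄ - t* · s/√n = 59.3 - 2.346 · 9.6/√196 = 57.69

We are 99% confident that μ ≥ 57.69.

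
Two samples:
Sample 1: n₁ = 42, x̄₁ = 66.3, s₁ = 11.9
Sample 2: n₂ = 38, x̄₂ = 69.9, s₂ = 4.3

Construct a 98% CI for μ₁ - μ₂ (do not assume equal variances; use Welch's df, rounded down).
(-8.31, 1.11)

Difference: x̄₁ - x̄₂ = -3.60
SE = √(s₁²/n₁ + s₂²/n₂) = √(11.9²/42 + 4.3²/38) = 1.9642
df = 52.48 → 52 (Welch–Satterthwaite, rounded down)
t* = 2.400

CI: -3.60 ± 2.400 · 1.9642 = -3.60 ± 4.71 = (-8.31, 1.11)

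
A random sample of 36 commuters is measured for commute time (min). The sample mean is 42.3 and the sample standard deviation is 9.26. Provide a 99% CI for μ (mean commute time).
(38.10, 46.50)

t-interval (σ unknown):
df = n - 1 = 35
t* = 2.724 for 99% confidence

Margin of error = t* · s/√n = 2.724 · 9.26/√36 = 4.20

CI: (38.10, 46.50)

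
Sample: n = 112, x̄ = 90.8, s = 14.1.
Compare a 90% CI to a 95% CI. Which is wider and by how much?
95% CI is wider by 0.86

df = 111
90% CI: t* = 1.659, (88.59, 93.01), width = 2 · t* · s/√n = 4.42
95% CI: t* = 1.982, (88.16, 93.44), width = 2 · t* · s/√n = 5.28

The 95% CI is wider by 5.28 - 4.42 = 0.86.
Higher confidence requires a wider interval.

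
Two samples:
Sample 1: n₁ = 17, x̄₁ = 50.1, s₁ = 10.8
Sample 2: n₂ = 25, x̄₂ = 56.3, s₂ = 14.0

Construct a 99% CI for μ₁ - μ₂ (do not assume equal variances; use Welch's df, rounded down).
(-16.58, 4.18)

Difference: x̄₁ - x̄₂ = -6.20
SE = √(s₁²/n₁ + s₂²/n₂) = √(10.8²/17 + 14.0²/25) = 3.8342
df = 39.27 → 39 (Welch–Satterthwaite, rounded down)
t* = 2.708

CI: -6.20 ± 2.708 · 3.8342 = -6.20 ± 10.38 = (-16.58, 4.18)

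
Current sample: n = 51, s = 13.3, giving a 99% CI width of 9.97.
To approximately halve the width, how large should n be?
n ≈ 204

CI width ∝ 1/√n
To reduce width by factor 2, need √n to grow by 2 → need 2² = 4 times as many samples.

Current: n = 51, width = 9.97
New: n = 204, width ≈ 4.84

Width reduced by factor of 9.97/4.84 = 2.06.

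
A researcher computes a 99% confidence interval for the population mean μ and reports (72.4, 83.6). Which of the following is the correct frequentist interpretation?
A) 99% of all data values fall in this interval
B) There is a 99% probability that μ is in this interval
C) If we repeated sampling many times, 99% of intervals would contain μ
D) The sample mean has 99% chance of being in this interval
C

A) Wrong — a CI is about the parameter μ, not individual data values.
B) Wrong — μ is fixed; the randomness lives in the interval, not in μ.
C) Correct — this is the frequentist long-run coverage interpretation.
D) Wrong — x̄ is observed and sits in the interval by construction.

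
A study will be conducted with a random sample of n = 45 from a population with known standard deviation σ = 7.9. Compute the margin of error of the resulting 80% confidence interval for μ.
Margin of error = 1.51

Margin of error = z* · σ/√n
= 1.282 · 7.9/√45
= 1.282 · 7.9/6.7082
= 1.51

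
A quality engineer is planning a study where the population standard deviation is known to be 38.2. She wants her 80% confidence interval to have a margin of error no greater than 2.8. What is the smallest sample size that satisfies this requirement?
n ≥ 306

For margin E ≤ 2.8:
n ≥ (z* · σ / E)²
n ≥ (1.282 · 38.2 / 2.8)²
n ≥ 305.91

Minimum n = 306 (rounding up)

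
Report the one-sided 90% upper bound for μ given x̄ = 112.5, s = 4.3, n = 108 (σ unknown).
μ ≤ 113.03

Upper bound (one-sided):
t* = 1.290 (one-sided for 90%)
Upper bound = x̄ + t* · s/√n = 112.5 + 1.290 · 4.3/√108 = 113.03

We are 90% confident that μ ≤ 113.03.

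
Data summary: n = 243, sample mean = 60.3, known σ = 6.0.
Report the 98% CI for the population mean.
(59.40, 61.20)

z-interval (σ known):
z* = 2.326 for 98% confidence

Margin of error = z* · σ/√n = 2.326 · 6.0/√243 = 0.90

CI: (60.3 - 0.90, 60.3 + 0.90) = (59.40, 61.20)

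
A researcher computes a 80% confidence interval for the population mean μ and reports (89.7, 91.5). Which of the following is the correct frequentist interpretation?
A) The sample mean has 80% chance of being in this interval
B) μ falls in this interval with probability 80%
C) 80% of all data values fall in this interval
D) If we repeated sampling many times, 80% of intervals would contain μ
D

A) Wrong — x̄ is observed and sits in the interval by construction.
B) Wrong — μ is fixed; the randomness lives in the interval, not in μ.
C) Wrong — a CI is about the parameter μ, not individual data values.
D) Correct — this is the frequentist long-run coverage interpretation.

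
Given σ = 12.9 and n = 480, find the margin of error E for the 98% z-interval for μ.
Margin of error = 1.37

Margin of error = z* · σ/√n
= 2.326 · 12.9/√480
= 2.326 · 12.9/21.9089
= 1.37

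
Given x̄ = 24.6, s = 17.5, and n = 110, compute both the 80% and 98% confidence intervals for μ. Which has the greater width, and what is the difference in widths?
98% CI is wider by 3.58

df = 109
80% CI: t* = 1.289, (22.45, 26.75), width = 2 · t* · s/√n = 4.30
98% CI: t* = 2.361, (20.66, 28.54), width = 2 · t* · s/√n = 7.88

The 98% CI is wider by 7.88 - 4.30 = 3.58.
Higher confidence requires a wider interval.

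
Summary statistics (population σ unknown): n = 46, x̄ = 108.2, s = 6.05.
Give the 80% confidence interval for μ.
(107.04, 109.36)

t-interval (σ unknown):
df = n - 1 = 45
t* = 1.301 for 80% confidence

Margin of error = t* · s/√n = 1.301 · 6.05/√46 = 1.16

CI: (107.04, 109.36)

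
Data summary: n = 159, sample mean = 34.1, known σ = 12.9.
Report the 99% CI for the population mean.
(31.46, 36.74)

z-interval (σ known):
z* = 2.576 for 99% confidence

Margin of error = z* · σ/√n = 2.576 · 12.9/√159 = 2.64

CI: (34.1 - 2.64, 34.1 + 2.64) = (31.46, 36.74)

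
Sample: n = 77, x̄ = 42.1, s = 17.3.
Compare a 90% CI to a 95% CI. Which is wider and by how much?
95% CI is wider by 1.28

df = 76
90% CI: t* = 1.665, (38.82, 45.38), width = 2 · t* · s/√n = 6.57
95% CI: t* = 1.992, (38.17, 46.03), width = 2 · t* · s/√n = 7.85

The 95% CI is wider by 7.85 - 6.57 = 1.28.
Higher confidence requires a wider interval.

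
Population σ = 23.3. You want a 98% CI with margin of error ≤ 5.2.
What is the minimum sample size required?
n ≥ 109

For margin E ≤ 5.2:
n ≥ (z* · σ / E)²
n ≥ (2.326 · 23.3 / 5.2)²
n ≥ 108.62

Minimum n = 109 (rounding up)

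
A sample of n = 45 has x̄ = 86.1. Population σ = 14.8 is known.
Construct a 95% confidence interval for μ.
(81.78, 90.42)

z-interval (σ known):
z* = 1.960 for 95% confidence

Margin of error = z* · σ/√n = 1.960 · 14.8/√45 = 4.32

CI: (86.1 - 4.32, 86.1 + 4.32) = (81.78, 90.42)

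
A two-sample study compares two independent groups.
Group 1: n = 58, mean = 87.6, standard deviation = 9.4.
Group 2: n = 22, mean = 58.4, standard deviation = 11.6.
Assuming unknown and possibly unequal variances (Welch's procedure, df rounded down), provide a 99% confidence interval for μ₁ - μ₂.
(21.63, 36.77)

Difference: x̄₁ - x̄₂ = 29.20
SE = √(s₁²/n₁ + s₂²/n₂) = √(9.4²/58 + 11.6²/22) = 2.7640
df = 32.03 → 32 (Welch–Satterthwaite, rounded down)
t* = 2.738

CI: 29.20 ± 2.738 · 2.7640 = 29.20 ± 7.57 = (21.63, 36.77)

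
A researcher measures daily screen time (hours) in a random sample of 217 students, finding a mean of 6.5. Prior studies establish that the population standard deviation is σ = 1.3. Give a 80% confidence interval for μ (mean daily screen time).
(6.39, 6.61)

z-interval (σ known):
z* = 1.282 for 80% confidence

Margin of error = z* · σ/√n = 1.282 · 1.3/√217 = 0.11

CI: (6.5 - 0.11, 6.5 + 0.11) = (6.39, 6.61)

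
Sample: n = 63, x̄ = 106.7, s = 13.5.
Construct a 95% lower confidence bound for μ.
μ ≥ 103.86

Lower bound (one-sided):
t* = 1.670 (one-sided for 95%)
Lower bound = x̄ - t* · s/√n = 106.7 - 1.670 · 13.5/√63 = 103.86

We are 95% confident that μ ≥ 103.86.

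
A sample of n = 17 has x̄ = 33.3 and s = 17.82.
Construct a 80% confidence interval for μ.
(27.52, 39.08)

t-interval (σ unknown):
df = n - 1 = 16
t* = 1.337 for 80% confidence

Margin of error = t* · s/√n = 1.337 · 17.82/√17 = 5.78

CI: (27.52, 39.08)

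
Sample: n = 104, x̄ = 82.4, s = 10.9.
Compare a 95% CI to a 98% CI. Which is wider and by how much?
98% CI is wider by 0.81

df = 103
95% CI: t* = 1.983, (80.28, 84.52), width = 2 · t* · s/√n = 4.24
98% CI: t* = 2.363, (79.87, 84.93), width = 2 · t* · s/√n = 5.05

The 98% CI is wider by 5.05 - 4.24 = 0.81.
Higher confidence requires a wider interval.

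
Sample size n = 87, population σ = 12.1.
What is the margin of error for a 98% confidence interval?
Margin of error = 3.02

Margin of error = z* · σ/√n
= 2.326 · 12.1/√87
= 2.326 · 12.1/9.3274
= 3.02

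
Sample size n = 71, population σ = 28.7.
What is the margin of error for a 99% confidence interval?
Margin of error = 8.77

Margin of error = z* · σ/√n
= 2.576 · 28.7/√71
= 2.576 · 28.7/8.4261
= 8.77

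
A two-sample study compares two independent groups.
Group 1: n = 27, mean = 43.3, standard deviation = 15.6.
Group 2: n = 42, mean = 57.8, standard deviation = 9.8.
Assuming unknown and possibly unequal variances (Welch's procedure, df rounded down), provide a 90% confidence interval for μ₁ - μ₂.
(-20.16, -8.84)

Difference: x̄₁ - x̄₂ = -14.50
SE = √(s₁²/n₁ + s₂²/n₂) = √(15.6²/27 + 9.8²/42) = 3.3615
df = 39.26 → 39 (Welch–Satterthwaite, rounded down)
t* = 1.685

CI: -14.50 ± 1.685 · 3.3615 = -14.50 ± 5.66 = (-20.16, -8.84)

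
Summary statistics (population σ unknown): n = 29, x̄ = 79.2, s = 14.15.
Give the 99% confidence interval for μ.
(71.94, 86.46)

t-interval (σ unknown):
df = n - 1 = 28
t* = 2.763 for 99% confidence

Margin of error = t* · s/√n = 2.763 · 14.15/√29 = 7.26

CI: (71.94, 86.46)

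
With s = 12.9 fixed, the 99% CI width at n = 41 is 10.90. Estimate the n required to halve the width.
n ≈ 164

CI width ∝ 1/√n
To reduce width by factor 2, need √n to grow by 2 → need 2² = 4 times as many samples.

Current: n = 41, width = 10.90
New: n = 164, width ≈ 5.25

Width reduced by factor of 10.90/5.25 = 2.08.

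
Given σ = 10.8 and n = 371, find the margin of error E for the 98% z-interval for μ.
Margin of error = 1.30

Margin of error = z* · σ/√n
= 2.326 · 10.8/√371
= 2.326 · 10.8/19.2614
= 1.30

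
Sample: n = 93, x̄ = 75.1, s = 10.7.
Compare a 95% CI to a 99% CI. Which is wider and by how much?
99% CI is wider by 1.43

df = 92
95% CI: t* = 1.986, (72.90, 77.30), width = 2 · t* · s/√n = 4.41
99% CI: t* = 2.630, (72.18, 78.02), width = 2 · t* · s/√n = 5.84

The 99% CI is wider by 5.84 - 4.41 = 1.43.
Higher confidence requires a wider interval.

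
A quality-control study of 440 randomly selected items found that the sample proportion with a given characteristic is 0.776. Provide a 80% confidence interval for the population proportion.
(0.751, 0.801)

Proportion CI:
SE = √(p̂(1-p̂)/n) = √(0.776 · 0.224 / 440) = 0.01988

z* = 1.282
Margin = z* · SE = 1.282 · 0.01988 = 0.0255

CI: 0.776 ± 0.0255 = (0.751, 0.801)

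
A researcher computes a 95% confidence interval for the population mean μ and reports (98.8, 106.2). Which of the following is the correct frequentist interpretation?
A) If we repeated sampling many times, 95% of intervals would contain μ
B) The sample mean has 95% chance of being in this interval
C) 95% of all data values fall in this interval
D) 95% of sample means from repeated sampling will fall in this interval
A

A) Correct — this is the frequentist long-run coverage interpretation.
B) Wrong — x̄ is observed and sits in the interval by construction.
C) Wrong — a CI is about the parameter μ, not individual data values.
D) Wrong — coverage applies to intervals containing μ, not to future x̄ values.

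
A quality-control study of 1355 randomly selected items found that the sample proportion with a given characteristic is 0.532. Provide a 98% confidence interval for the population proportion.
(0.500, 0.564)

Proportion CI:
SE = √(p̂(1-p̂)/n) = √(0.532 · 0.468 / 1355) = 0.01356

z* = 2.326
Margin = z* · SE = 2.326 · 0.01356 = 0.0315

CI: 0.532 ± 0.0315 = (0.500, 0.564)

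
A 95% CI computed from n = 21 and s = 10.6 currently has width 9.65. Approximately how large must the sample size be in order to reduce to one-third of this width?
n ≈ 189

CI width ∝ 1/√n
To reduce width by factor 3, need √n to grow by 3 → need 3² = 9 times as many samples.

Current: n = 21, width = 9.65
New: n = 189, width ≈ 3.04

Width reduced by factor of 9.65/3.04 = 3.17.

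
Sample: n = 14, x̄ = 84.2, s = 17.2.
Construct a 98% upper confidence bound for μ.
μ ≤ 94.69

Upper bound (one-sided):
t* = 2.282 (one-sided for 98%)
Upper bound = x̄ + t* · s/√n = 84.2 + 2.282 · 17.2/√14 = 94.69

We are 98% confident that μ ≤ 94.69.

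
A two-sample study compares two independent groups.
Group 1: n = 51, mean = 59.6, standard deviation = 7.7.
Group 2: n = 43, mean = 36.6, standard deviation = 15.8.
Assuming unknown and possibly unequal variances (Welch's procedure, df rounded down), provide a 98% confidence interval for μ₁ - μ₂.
(16.69, 29.31)

Difference: x̄₁ - x̄₂ = 23.00
SE = √(s₁²/n₁ + s₂²/n₂) = √(7.7²/51 + 15.8²/43) = 2.6397
df = 58.53 → 58 (Welch–Satterthwaite, rounded down)
t* = 2.392

CI: 23.00 ± 2.392 · 2.6397 = 23.00 ± 6.31 = (16.69, 29.31)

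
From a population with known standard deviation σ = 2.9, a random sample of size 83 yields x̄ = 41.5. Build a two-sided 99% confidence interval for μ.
(40.68, 42.32)

z-interval (σ known):
z* = 2.576 for 99% confidence

Margin of error = z* · σ/√n = 2.576 · 2.9/√83 = 0.82

CI: (41.5 - 0.82, 41.5 + 0.82) = (40.68, 42.32)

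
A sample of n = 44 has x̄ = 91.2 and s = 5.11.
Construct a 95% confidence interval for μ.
(89.65, 92.75)

t-interval (σ unknown):
df = n - 1 = 43
t* = 2.017 for 95% confidence

Margin of error = t* · s/√n = 2.017 · 5.11/√44 = 1.55

CI: (89.65, 92.75)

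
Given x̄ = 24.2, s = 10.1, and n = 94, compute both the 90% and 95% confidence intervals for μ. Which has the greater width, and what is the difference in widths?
95% CI is wider by 0.68

df = 93
90% CI: t* = 1.661, (22.47, 25.93), width = 2 · t* · s/√n = 3.46
95% CI: t* = 1.986, (22.13, 26.27), width = 2 · t* · s/√n = 4.14

The 95% CI is wider by 4.14 - 3.46 = 0.68.
Higher confidence requires a wider interval.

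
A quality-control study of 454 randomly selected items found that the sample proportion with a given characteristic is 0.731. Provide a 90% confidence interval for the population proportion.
(0.697, 0.765)

Proportion CI:
SE = √(p̂(1-p̂)/n) = √(0.731 · 0.269 / 454) = 0.02081

z* = 1.645
Margin = z* · SE = 1.645 · 0.02081 = 0.0342

CI: 0.731 ± 0.0342 = (0.697, 0.765)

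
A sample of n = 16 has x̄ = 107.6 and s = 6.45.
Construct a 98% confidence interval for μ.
(103.40, 111.80)

t-interval (σ unknown):
df = n - 1 = 15
t* = 2.602 for 98% confidence

Margin of error = t* · s/√n = 2.602 · 6.45/√16 = 4.20

CI: (103.40, 111.80)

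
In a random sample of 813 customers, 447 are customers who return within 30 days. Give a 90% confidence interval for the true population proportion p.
(0.521, 0.579)

Proportion CI:
p̂ = 447/813 = 0.54982
SE = √(p̂(1-p̂)/n) = √(0.54982 · 0.45018 / 813) = 0.01745

z* = 1.645
Margin = z* · SE = 1.645 · 0.01745 = 0.0287

CI: 0.54982 ± 0.0287 = (0.521, 0.579)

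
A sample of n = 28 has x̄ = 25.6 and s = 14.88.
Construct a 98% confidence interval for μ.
(18.65, 32.55)

t-interval (σ unknown):
df = n - 1 = 27
t* = 2.473 for 98% confidence

Margin of error = t* · s/√n = 2.473 · 14.88/√28 = 6.95

CI: (18.65, 32.55)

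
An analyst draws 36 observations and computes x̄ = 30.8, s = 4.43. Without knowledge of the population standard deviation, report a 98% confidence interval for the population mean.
(29.00, 32.60)

t-interval (σ unknown):
df = n - 1 = 35
t* = 2.438 for 98% confidence

Margin of error = t* · s/√n = 2.438 · 4.43/√36 = 1.80

CI: (29.00, 32.60)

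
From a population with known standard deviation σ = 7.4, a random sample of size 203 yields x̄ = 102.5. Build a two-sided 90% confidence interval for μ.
(101.65, 103.35)

z-interval (σ known):
z* = 1.645 for 90% confidence

Margin of error = z* · σ/√n = 1.645 · 7.4/√203 = 0.85

CI: (102.5 - 0.85, 102.5 + 0.85) = (101.65, 103.35)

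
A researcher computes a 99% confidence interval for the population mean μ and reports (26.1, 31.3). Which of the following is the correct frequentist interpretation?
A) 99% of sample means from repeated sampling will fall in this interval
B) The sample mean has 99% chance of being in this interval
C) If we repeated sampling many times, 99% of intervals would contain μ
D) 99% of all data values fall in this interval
C

A) Wrong — coverage applies to intervals containing μ, not to future x̄ values.
B) Wrong — x̄ is observed and sits in the interval by construction.
C) Correct — this is the frequentist long-run coverage interpretation.
D) Wrong — a CI is about the parameter μ, not individual data values.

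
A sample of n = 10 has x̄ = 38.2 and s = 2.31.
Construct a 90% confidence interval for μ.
(36.86, 39.54)

t-interval (σ unknown):
df = n - 1 = 9
t* = 1.833 for 90% confidence

Margin of error = t* · s/√n = 1.833 · 2.31/√10 = 1.34

CI: (36.86, 39.54)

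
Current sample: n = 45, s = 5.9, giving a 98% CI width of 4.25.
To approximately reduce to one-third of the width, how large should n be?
n ≈ 405

CI width ∝ 1/√n
To reduce width by factor 3, need √n to grow by 3 → need 3² = 9 times as many samples.

Current: n = 45, width = 4.25
New: n = 405, width ≈ 1.37

Width reduced by factor of 4.25/1.37 = 3.10.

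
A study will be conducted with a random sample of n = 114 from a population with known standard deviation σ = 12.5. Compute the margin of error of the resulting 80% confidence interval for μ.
Margin of error = 1.50

Margin of error = z* · σ/√n
= 1.282 · 12.5/√114
= 1.282 · 12.5/10.6771
= 1.50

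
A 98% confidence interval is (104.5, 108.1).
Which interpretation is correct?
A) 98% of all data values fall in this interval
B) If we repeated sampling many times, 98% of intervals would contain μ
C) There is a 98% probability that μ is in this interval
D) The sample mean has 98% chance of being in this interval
B

A) Wrong — a CI is about the parameter μ, not individual data values.
B) Correct — this is the frequentist long-run coverage interpretation.
C) Wrong — μ is fixed; the randomness lives in the interval, not in μ.
D) Wrong — x̄ is observed and sits in the interval by construction.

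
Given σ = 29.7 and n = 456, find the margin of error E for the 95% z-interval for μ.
Margin of error = 2.73

Margin of error = z* · σ/√n
= 1.960 · 29.7/√456
= 1.960 · 29.7/21.3542
= 2.73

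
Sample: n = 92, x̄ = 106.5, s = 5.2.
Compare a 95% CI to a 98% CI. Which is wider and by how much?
98% CI is wider by 0.42

df = 91
95% CI: t* = 1.986, (105.42, 107.58), width = 2 · t* · s/√n = 2.15
98% CI: t* = 2.368, (105.22, 107.78), width = 2 · t* · s/√n = 2.57

The 98% CI is wider by 2.57 - 2.15 = 0.42.
Higher confidence requires a wider interval.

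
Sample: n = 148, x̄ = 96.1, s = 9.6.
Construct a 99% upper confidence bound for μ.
μ ≤ 97.96

Upper bound (one-sided):
t* = 2.352 (one-sided for 99%)
Upper bound = x̄ + t* · s/√n = 96.1 + 2.352 · 9.6/√148 = 97.96

We are 99% confident that μ ≤ 97.96.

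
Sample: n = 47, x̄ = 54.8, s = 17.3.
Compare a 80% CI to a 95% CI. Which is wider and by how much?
95% CI is wider by 3.60

df = 46
80% CI: t* = 1.300, (51.52, 58.08), width = 2 · t* · s/√n = 6.56
95% CI: t* = 2.013, (49.72, 59.88), width = 2 · t* · s/√n = 10.16

The 95% CI is wider by 10.16 - 6.56 = 3.60.
Higher confidence requires a wider interval.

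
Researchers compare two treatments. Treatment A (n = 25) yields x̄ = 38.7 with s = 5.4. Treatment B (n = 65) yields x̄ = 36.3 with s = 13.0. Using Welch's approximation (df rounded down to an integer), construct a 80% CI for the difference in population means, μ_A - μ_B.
(-0.11, 4.91)

Difference: x̄₁ - x̄₂ = 2.40
SE = √(s₁²/n₁ + s₂²/n₂) = √(5.4²/25 + 13.0²/65) = 1.9407
df = 87.40 → 87 (Welch–Satterthwaite, rounded down)
t* = 1.291

CI: 2.40 ± 1.291 · 1.9407 = 2.40 ± 2.51 = (-0.11, 4.91)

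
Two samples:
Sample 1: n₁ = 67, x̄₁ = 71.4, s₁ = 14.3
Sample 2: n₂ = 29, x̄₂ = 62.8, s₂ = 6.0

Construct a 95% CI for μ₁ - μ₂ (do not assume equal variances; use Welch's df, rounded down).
(4.48, 12.72)

Difference: x̄₁ - x̄₂ = 8.60
SE = √(s₁²/n₁ + s₂²/n₂) = √(14.3²/67 + 6.0²/29) = 2.0721
df = 93.97 → 93 (Welch–Satterthwaite, rounded down)
t* = 1.986

CI: 8.60 ± 1.986 · 2.0721 = 8.60 ± 4.12 = (4.48, 12.72)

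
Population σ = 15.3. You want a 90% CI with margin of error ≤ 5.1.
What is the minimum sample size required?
n ≥ 25

For margin E ≤ 5.1:
n ≥ (z* · σ / E)²
n ≥ (1.645 · 15.3 / 5.1)²
n ≥ 24.35

Minimum n = 25 (rounding up)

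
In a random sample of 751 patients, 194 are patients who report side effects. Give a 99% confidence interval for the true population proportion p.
(0.217, 0.299)

Proportion CI:
p̂ = 194/751 = 0.25832
SE = √(p̂(1-p̂)/n) = √(0.25832 · 0.74168 / 751) = 0.01597

z* = 2.576
Margin = z* · SE = 2.576 · 0.01597 = 0.0411

CI: 0.25832 ± 0.0411 = (0.217, 0.299)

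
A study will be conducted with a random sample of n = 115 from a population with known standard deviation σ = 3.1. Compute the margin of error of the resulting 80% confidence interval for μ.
Margin of error = 0.37

Margin of error = z* · σ/√n
= 1.282 · 3.1/√115
= 1.282 · 3.1/10.7238
= 0.37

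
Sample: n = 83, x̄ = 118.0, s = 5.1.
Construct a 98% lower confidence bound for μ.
μ ≥ 116.83

Lower bound (one-sided):
t* = 2.087 (one-sided for 98%)
Lower bound = x̄ - t* · s/√n = 118.0 - 2.087 · 5.1/√83 = 116.83

We are 98% confident that μ ≥ 116.83.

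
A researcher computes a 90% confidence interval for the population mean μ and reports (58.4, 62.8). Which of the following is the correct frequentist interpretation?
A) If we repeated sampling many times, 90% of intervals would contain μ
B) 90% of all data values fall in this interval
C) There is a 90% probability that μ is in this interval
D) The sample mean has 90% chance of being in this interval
A

A) Correct — this is the frequentist long-run coverage interpretation.
B) Wrong — a CI is about the parameter μ, not individual data values.
C) Wrong — μ is fixed; the randomness lives in the interval, not in μ.
D) Wrong — x̄ is observed and sits in the interval by construction.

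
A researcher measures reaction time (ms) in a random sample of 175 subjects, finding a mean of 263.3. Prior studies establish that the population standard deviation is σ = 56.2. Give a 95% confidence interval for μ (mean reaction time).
(254.97, 271.63)

z-interval (σ known):
z* = 1.960 for 95% confidence

Margin of error = z* · σ/√n = 1.960 · 56.2/√175 = 8.33

CI: (263.3 - 8.33, 263.3 + 8.33) = (254.97, 271.63)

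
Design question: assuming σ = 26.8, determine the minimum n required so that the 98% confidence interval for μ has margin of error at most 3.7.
n ≥ 284

For margin E ≤ 3.7:
n ≥ (z* · σ / E)²
n ≥ (2.326 · 26.8 / 3.7)²
n ≥ 283.85

Minimum n = 284 (rounding up)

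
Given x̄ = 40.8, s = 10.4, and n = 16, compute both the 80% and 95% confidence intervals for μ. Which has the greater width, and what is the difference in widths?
95% CI is wider by 4.11

df = 15
80% CI: t* = 1.341, (37.31, 44.29), width = 2 · t* · s/√n = 6.97
95% CI: t* = 2.131, (35.26, 46.34), width = 2 · t* · s/√n = 11.08

The 95% CI is wider by 11.08 - 6.97 = 4.11.
Higher confidence requires a wider interval.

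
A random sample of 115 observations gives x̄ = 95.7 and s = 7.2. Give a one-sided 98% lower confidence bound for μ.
μ ≥ 94.30

Lower bound (one-sided):
t* = 2.078 (one-sided for 98%)
Lower bound = x̄ - t* · s/√n = 95.7 - 2.078 · 7.2/√115 = 94.30

We are 98% confident that μ ≥ 94.30.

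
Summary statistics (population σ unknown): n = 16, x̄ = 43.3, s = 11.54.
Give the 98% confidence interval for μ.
(35.79, 50.81)

t-interval (σ unknown):
df = n - 1 = 15
t* = 2.602 for 98% confidence

Margin of error = t* · s/√n = 2.602 · 11.54/√16 = 7.51

CI: (35.79, 50.81)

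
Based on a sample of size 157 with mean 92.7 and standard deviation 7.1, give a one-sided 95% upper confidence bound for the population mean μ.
μ ≤ 93.64

Upper bound (one-sided):
t* = 1.655 (one-sided for 95%)
Upper bound = x̄ + t* · s/√n = 92.7 + 1.655 · 7.1/√157 = 93.64

We are 95% confident that μ ≤ 93.64.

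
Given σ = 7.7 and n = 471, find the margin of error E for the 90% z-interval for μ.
Margin of error = 0.58

Margin of error = z* · σ/√n
= 1.645 · 7.7/√471
= 1.645 · 7.7/21.7025
= 0.58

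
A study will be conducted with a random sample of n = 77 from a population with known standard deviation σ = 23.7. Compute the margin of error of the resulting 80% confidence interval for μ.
Margin of error = 3.46

Margin of error = z* · σ/√n
= 1.282 · 23.7/√77
= 1.282 · 23.7/8.7750
= 3.46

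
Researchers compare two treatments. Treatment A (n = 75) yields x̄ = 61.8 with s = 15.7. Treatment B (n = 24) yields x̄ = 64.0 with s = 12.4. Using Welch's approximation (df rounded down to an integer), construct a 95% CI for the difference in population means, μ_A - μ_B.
(-8.46, 4.06)

Difference: x̄₁ - x̄₂ = -2.20
SE = √(s₁²/n₁ + s₂²/n₂) = √(15.7²/75 + 12.4²/24) = 3.1134
df = 48.67 → 48 (Welch–Satterthwaite, rounded down)
t* = 2.011

CI: -2.20 ± 2.011 · 3.1134 = -2.20 ± 6.26 = (-8.46, 4.06)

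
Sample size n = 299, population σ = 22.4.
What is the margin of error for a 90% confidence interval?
Margin of error = 2.13

Margin of error = z* · σ/√n
= 1.645 · 22.4/√299
= 1.645 · 22.4/17.2916
= 2.13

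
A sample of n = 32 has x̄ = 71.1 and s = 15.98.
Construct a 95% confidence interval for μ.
(65.34, 76.86)

t-interval (σ unknown):
df = n - 1 = 31
t* = 2.040 for 95% confidence

Margin of error = t* · s/√n = 2.040 · 15.98/√32 = 5.76

CI: (65.34, 76.86)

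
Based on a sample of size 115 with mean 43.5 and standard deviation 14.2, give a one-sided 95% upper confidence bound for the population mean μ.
μ ≤ 45.70

Upper bound (one-sided):
t* = 1.658 (one-sided for 95%)
Upper bound = x̄ + t* · s/√n = 43.5 + 1.658 · 14.2/√115 = 45.70

We are 95% confident that μ ≤ 45.70.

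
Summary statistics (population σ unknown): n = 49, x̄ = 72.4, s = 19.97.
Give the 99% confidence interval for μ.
(64.75, 80.05)

t-interval (σ unknown):
df = n - 1 = 48
t* = 2.682 for 99% confidence

Margin of error = t* · s/√n = 2.682 · 19.97/√49 = 7.65

CI: (64.75, 80.05)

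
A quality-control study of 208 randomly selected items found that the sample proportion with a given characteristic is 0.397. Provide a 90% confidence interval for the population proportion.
(0.341, 0.453)

Proportion CI:
SE = √(p̂(1-p̂)/n) = √(0.397 · 0.603 / 208) = 0.03393

z* = 1.645
Margin = z* · SE = 1.645 · 0.03393 = 0.0558

CI: 0.397 ± 0.0558 = (0.341, 0.453)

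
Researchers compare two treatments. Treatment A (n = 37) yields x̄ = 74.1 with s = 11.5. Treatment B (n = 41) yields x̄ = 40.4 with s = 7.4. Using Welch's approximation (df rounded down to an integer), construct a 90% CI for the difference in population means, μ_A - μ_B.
(30.00, 37.40)

Difference: x̄₁ - x̄₂ = 33.70
SE = √(s₁²/n₁ + s₂²/n₂) = √(11.5²/37 + 7.4²/41) = 2.2158
df = 60.35 → 60 (Welch–Satterthwaite, rounded down)
t* = 1.671

CI: 33.70 ± 1.671 · 2.2158 = 33.70 ± 3.70 = (30.00, 37.40)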